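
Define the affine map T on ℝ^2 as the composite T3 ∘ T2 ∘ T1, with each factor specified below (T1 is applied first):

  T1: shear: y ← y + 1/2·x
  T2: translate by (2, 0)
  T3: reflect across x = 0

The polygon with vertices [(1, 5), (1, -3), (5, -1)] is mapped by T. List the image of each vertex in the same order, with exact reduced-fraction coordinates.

image vertices: (-3, 11/2), (-3, -5/2), (-7, 3/2)

T1 shear: y ← y + 1/2·x: (1, 5) → (1, 11/2); (1, -3) → (1, -5/2); (5, -1) → (5, 3/2)
T2 translate by (2, 0): (1, 11/2) → (3, 11/2); (1, -5/2) → (3, -5/2); (5, 3/2) → (7, 3/2)
T3 reflect across x = 0: (3, 11/2) → (-3, 11/2); (3, -5/2) → (-3, -5/2); (7, 3/2) → (-7, 3/2)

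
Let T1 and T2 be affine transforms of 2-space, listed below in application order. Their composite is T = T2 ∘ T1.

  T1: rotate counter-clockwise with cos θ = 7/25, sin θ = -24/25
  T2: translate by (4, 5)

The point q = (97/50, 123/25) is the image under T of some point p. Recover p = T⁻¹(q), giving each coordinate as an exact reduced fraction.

p = (-1/2, -2)

T1 = [7/25 24/25 0; -24/25 7/25 0; 0 0 1]
T2·T1 = [7/25 24/25 4; -24/25 7/25 5; 0 0 1]
det M = 1; M⁻¹ = [7/25 -24/25 92/25; 24/25 7/25 -131/25; 0 0 1]
M⁻¹ · (97/50, 123/25)ᵀ = (-1/2, -2)ᵀ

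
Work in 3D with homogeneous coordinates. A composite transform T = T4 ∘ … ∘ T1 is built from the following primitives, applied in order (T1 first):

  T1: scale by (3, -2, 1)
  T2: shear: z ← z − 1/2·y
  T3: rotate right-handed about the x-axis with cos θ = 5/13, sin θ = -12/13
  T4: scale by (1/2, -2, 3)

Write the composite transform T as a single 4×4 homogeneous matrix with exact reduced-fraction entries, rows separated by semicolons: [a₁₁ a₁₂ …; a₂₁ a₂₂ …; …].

T = [3/2 0 0 0; 0 -4/13 -24/13 0; 0 87/13 15/13 0; 0 0 0 1]

T1 = [3 0 0 0; 0 -2 0 0; 0 0 1 0; 0 0 0 1]
T2·T1 = [3 0 0 0; 0 -2 0 0; 0 1 1 0; 0 0 0 1]
T3·…·T1 = [3 0 0 0; 0 2/13 12/13 0; 0 29/13 5/13 0; 0 0 0 1]
T4·…·T1 = [3/2 0 0 0; 0 -4/13 -24/13 0; 0 87/13 15/13 0; 0 0 0 1]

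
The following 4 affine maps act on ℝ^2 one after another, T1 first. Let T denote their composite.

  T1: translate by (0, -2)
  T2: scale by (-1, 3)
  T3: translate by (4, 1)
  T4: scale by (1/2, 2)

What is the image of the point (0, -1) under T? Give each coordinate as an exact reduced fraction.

T(p) = (2, -16)

T1 translate by (0, -2): (0, -1) → (0, -3)
T2 scale by (-1, 3): (0, -3) → (0, -9)
T3 translate by (4, 1): (0, -9) → (4, -8)
T4 scale by (1/2, 2): (4, -8) → (2, -16)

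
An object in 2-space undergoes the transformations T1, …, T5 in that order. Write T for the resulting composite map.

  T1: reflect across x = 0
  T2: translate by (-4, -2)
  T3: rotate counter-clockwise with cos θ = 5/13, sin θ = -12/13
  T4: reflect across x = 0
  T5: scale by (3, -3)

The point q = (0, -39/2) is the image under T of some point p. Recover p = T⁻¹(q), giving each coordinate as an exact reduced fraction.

T1 = [-1 0 0; 0 1 0; 0 0 1]
T2·T1 = [-1 0 -4; 0 1 -2; 0 0 1]
T3·…·T1 = [-5/13 12/13 -44/13; 12/13 5/13 38/13; 0 0 1]
T4·…·T1 = [5/13 -12/13 44/13; 12/13 5/13 38/13; 0 0 1]
T5·…·T1 = [15/13 -36/13 132/13; -36/13 -15/13 -114/13; 0 0 1]
det M = -9; M⁻¹ = [5/39 -4/13 -4; -4/13 -5/39 2; 0 0 1]
M⁻¹ · (0, -39/2)ᵀ = (2, 9/2)ᵀ

p = (2, 9/2)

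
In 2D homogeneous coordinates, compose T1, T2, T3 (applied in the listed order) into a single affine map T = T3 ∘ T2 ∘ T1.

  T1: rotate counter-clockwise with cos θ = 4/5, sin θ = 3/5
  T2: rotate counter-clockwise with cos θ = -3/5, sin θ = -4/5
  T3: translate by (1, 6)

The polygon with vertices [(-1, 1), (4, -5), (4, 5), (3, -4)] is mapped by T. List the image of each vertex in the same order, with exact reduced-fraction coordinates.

image vertices: (2, 7), (-4, 2), (6, 2), (-3, 3)

T1 rotate counter-clockwise with cos θ = 4/5, sin θ = 3/5: (-1, 1) → (-7/5, 1/5); (4, -5) → (31/5, -8/5); (4, 5) → (1/5, 32/5); (3, -4) → (24/5, -7/5)
T2 rotate counter-clockwise with cos θ = -3/5, sin θ = -4/5: (-7/5, 1/5) → (1, 1); (31/5, -8/5) → (-5, -4); (1/5, 32/5) → (5, -4); (24/5, -7/5) → (-4, -3)
T3 translate by (1, 6): (1, 1) → (2, 7); (-5, -4) → (-4, 2); (5, -4) → (6, 2); (-4, -3) → (-3, 3)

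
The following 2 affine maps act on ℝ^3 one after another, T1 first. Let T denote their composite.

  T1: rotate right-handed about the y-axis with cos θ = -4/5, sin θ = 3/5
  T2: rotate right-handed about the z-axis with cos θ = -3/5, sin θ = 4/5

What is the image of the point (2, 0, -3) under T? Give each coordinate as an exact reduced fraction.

T(p) = (51/25, -68/25, 6/5)

T1 rotate right-handed about the y-axis with cos θ = -4/5, sin θ = 3/5: (2, 0, -3) → (-17/5, 0, 6/5)
T2 rotate right-handed about the z-axis with cos θ = -3/5, sin θ = 4/5: (-17/5, 0, 6/5) → (51/25, -68/25, 6/5)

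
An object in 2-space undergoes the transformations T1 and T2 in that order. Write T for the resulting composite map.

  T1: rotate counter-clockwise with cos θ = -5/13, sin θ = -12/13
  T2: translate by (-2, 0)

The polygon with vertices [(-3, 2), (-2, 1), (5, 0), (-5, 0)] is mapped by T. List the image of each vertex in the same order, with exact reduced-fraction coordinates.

T1 rotate counter-clockwise with cos θ = -5/13, sin θ = -12/13: (-3, 2) → (3, 2); (-2, 1) → (22/13, 19/13); (5, 0) → (-25/13, -60/13); (-5, 0) → (25/13, 60/13)
T2 translate by (-2, 0): (3, 2) → (1, 2); (22/13, 19/13) → (-4/13, 19/13); (-25/13, -60/13) → (-51/13, -60/13); (25/13, 60/13) → (-1/13, 60/13)

image vertices: (1, 2), (-4/13, 19/13), (-51/13, -60/13), (-1/13, 60/13)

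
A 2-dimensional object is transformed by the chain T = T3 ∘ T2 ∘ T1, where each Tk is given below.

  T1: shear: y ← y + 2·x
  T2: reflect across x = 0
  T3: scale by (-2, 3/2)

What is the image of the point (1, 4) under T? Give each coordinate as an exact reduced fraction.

T1 shear: y ← y + 2·x: (1, 4) → (1, 6)
T2 reflect across x = 0: (1, 6) → (-1, 6)
T3 scale by (-2, 3/2): (-1, 6) → (2, 9)

T(p) = (2, 9)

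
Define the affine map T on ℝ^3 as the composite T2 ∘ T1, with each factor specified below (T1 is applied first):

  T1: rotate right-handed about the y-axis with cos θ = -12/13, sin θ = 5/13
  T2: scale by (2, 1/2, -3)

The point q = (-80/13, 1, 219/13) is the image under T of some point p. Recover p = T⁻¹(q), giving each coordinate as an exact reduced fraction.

p = (5, 2, 4)

T1 = [-12/13 0 5/13 0; 0 1 0 0; -5/13 0 -12/13 0; 0 0 0 1]
T2·T1 = [-24/13 0 10/13 0; 0 1/2 0 0; 15/13 0 36/13 0; 0 0 0 1]
det M = -3; M⁻¹ = [-6/13 0 5/39 0; 0 2 0 0; 5/26 0 4/13 0; 0 0 0 1]
M⁻¹ · (-80/13, 1, 219/13)ᵀ = (5, 2, 4)ᵀ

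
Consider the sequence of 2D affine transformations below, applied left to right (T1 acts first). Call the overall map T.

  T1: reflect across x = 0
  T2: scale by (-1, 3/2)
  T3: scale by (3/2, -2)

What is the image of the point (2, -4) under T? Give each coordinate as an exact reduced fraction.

T1 reflect across x = 0: (2, -4) → (-2, -4)
T2 scale by (-1, 3/2): (-2, -4) → (2, -6)
T3 scale by (3/2, -2): (2, -6) → (3, 12)

T(p) = (3, 12)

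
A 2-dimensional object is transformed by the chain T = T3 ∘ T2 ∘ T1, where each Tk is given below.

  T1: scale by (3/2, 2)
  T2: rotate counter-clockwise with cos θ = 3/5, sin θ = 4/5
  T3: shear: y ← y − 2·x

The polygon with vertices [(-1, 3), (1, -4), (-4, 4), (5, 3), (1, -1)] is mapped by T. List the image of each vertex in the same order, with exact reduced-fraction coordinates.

T1 scale by (3/2, 2): (-1, 3) → (-3/2, 6); (1, -4) → (3/2, -8); (-4, 4) → (-6, 8); (5, 3) → (15/2, 6); (1, -1) → (3/2, -2)
T2 rotate counter-clockwise with cos θ = 3/5, sin θ = 4/5: (-3/2, 6) → (-57/10, 12/5); (3/2, -8) → (73/10, -18/5); (-6, 8) → (-10, 0); (15/2, 6) → (-3/10, 48/5); (3/2, -2) → (5/2, 0)
T3 shear: y ← y − 2·x: (-57/10, 12/5) → (-57/10, 69/5); (73/10, -18/5) → (73/10, -91/5); (-10, 0) → (-10, 20); (-3/10, 48/5) → (-3/10, 51/5); (5/2, 0) → (5/2, -5)

image vertices: (-57/10, 69/5), (73/10, -91/5), (-10, 20), (-3/10, 51/5), (5/2, -5)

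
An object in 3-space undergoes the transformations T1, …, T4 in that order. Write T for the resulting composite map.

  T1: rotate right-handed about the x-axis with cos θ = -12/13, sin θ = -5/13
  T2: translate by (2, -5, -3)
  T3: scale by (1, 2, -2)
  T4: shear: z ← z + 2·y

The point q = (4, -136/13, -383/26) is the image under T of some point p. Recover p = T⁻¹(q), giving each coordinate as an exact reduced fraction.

T1 = [1 0 0 0; 0 -12/13 5/13 0; 0 -5/13 -12/13 0; 0 0 0 1]
T2·T1 = [1 0 0 2; 0 -12/13 5/13 -5; 0 -5/13 -12/13 -3; 0 0 0 1]
T3·…·T1 = [1 0 0 2; 0 -24/13 10/13 -10; 0 10/13 24/13 6; 0 0 0 1]
T4·…·T1 = [1 0 0 2; 0 -24/13 10/13 -10; 0 -38/13 44/13 -14; 0 0 0 1]
det M = -4; M⁻¹ = [1 0 0 -2; 0 -11/13 5/26 -75/13; 0 -19/26 6/13 -11/13; 0 0 0 1]
M⁻¹ · (4, -136/13, -383/26)ᵀ = (2, 1/4, 0)ᵀ

p = (2, 1/4, 0)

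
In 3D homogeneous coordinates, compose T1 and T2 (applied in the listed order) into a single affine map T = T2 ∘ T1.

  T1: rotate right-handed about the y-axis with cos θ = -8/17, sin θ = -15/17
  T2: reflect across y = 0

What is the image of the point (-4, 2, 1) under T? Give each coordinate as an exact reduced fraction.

T1 rotate right-handed about the y-axis with cos θ = -8/17, sin θ = -15/17: (-4, 2, 1) → (1, 2, -4)
T2 reflect across y = 0: (1, 2, -4) → (1, -2, -4)

T(p) = (1, -2, -4)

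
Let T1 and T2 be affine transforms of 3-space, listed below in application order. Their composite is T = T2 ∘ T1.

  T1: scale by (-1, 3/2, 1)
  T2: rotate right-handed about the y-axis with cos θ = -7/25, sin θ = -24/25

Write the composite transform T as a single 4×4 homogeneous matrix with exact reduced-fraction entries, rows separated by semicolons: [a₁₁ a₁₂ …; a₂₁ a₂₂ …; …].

T1 = [-1 0 0 0; 0 3/2 0 0; 0 0 1 0; 0 0 0 1]
T2·T1 = [7/25 0 -24/25 0; 0 3/2 0 0; -24/25 0 -7/25 0; 0 0 0 1]

T = [7/25 0 -24/25 0; 0 3/2 0 0; -24/25 0 -7/25 0; 0 0 0 1]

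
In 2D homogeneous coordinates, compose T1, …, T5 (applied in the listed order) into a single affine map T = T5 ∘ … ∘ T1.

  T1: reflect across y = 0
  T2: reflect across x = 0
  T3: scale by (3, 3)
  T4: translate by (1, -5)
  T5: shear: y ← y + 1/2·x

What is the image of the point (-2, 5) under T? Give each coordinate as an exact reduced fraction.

T1 reflect across y = 0: (-2, 5) → (-2, -5)
T2 reflect across x = 0: (-2, -5) → (2, -5)
T3 scale by (3, 3): (2, -5) → (6, -15)
T4 translate by (1, -5): (6, -15) → (7, -20)
T5 shear: y ← y + 1/2·x: (7, -20) → (7, -33/2)

T(p) = (7, -33/2)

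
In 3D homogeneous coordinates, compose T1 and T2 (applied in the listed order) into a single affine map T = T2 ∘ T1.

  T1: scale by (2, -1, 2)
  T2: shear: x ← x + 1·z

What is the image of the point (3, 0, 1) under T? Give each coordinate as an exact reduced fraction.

T1 scale by (2, -1, 2): (3, 0, 1) → (6, 0, 2)
T2 shear: x ← x + 1·z: (6, 0, 2) → (8, 0, 2)

T(p) = (8, 0, 2)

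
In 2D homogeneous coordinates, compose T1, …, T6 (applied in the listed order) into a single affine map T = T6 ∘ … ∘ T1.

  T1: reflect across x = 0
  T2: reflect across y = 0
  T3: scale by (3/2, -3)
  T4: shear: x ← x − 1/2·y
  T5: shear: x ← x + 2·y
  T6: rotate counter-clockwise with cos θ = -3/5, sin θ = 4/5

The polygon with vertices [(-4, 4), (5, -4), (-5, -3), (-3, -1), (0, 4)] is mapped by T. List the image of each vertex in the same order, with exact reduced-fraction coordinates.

T1 reflect across x = 0: (-4, 4) → (4, 4); (5, -4) → (-5, -4); (-5, -3) → (5, -3); (-3, -1) → (3, -1); (0, 4) → (0, 4)
T2 reflect across y = 0: (4, 4) → (4, -4); (-5, -4) → (-5, 4); (5, -3) → (5, 3); (3, -1) → (3, 1); (0, 4) → (0, -4)
T3 scale by (3/2, -3): (4, -4) → (6, 12); (-5, 4) → (-15/2, -12); (5, 3) → (15/2, -9); (3, 1) → (9/2, -3); (0, -4) → (0, 12)
T4 shear: x ← x − 1/2·y: (6, 12) → (0, 12); (-15/2, -12) → (-3/2, -12); (15/2, -9) → (12, -9); (9/2, -3) → (6, -3); (0, 12) → (-6, 12)
T5 shear: x ← x + 2·y: (0, 12) → (24, 12); (-3/2, -12) → (-51/2, -12); (12, -9) → (-6, -9); (6, -3) → (0, -3); (-6, 12) → (18, 12)
T6 rotate counter-clockwise with cos θ = -3/5, sin θ = 4/5: (24, 12) → (-24, 12); (-51/2, -12) → (249/10, -66/5); (-6, -9) → (54/5, 3/5); (0, -3) → (12/5, 9/5); (18, 12) → (-102/5, 36/5)

image vertices: (-24, 12), (249/10, -66/5), (54/5, 3/5), (12/5, 9/5), (-102/5, 36/5)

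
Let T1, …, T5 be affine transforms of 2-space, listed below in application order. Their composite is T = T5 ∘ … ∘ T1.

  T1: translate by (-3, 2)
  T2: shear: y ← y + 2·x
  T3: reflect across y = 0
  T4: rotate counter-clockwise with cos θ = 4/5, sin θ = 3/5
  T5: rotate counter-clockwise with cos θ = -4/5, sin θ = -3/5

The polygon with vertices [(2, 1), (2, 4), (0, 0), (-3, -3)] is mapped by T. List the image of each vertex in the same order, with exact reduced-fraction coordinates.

image vertices: (-17/25, 31/25), (-89/25, 52/25), (117/25, 44/25), (354/25, 53/25)

T1 translate by (-3, 2): (2, 1) → (-1, 3); (2, 4) → (-1, 6); (0, 0) → (-3, 2); (-3, -3) → (-6, -1)
T2 shear: y ← y + 2·x: (-1, 3) → (-1, 1); (-1, 6) → (-1, 4); (-3, 2) → (-3, -4); (-6, -1) → (-6, -13)
T3 reflect across y = 0: (-1, 1) → (-1, -1); (-1, 4) → (-1, -4); (-3, -4) → (-3, 4); (-6, -13) → (-6, 13)
T4 rotate counter-clockwise with cos θ = 4/5, sin θ = 3/5: (-1, -1) → (-1/5, -7/5); (-1, -4) → (8/5, -19/5); (-3, 4) → (-24/5, 7/5); (-6, 13) → (-63/5, 34/5)
T5 rotate counter-clockwise with cos θ = -4/5, sin θ = -3/5: (-1/5, -7/5) → (-17/25, 31/25); (8/5, -19/5) → (-89/25, 52/25); (-24/5, 7/5) → (117/25, 44/25); (-63/5, 34/5) → (354/25, 53/25)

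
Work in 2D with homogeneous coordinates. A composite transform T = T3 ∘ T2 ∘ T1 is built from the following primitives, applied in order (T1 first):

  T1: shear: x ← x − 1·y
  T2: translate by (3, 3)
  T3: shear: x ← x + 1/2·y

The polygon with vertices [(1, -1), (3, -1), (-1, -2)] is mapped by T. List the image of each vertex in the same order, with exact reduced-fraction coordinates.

T1 shear: x ← x − 1·y: (1, -1) → (2, -1); (3, -1) → (4, -1); (-1, -2) → (1, -2)
T2 translate by (3, 3): (2, -1) → (5, 2); (4, -1) → (7, 2); (1, -2) → (4, 1)
T3 shear: x ← x + 1/2·y: (5, 2) → (6, 2); (7, 2) → (8, 2); (4, 1) → (9/2, 1)

image vertices: (6, 2), (8, 2), (9/2, 1)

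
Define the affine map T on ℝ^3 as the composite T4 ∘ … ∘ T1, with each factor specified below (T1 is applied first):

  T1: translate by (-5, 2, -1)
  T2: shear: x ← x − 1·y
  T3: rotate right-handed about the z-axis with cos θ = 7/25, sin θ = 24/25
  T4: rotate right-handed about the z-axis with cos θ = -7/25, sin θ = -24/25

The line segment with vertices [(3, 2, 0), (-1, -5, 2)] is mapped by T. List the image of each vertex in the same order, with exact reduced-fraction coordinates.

image vertices: (-1818/625, 4124/625, -1), (-2589/625, -573/625, 1)

T1 translate by (-5, 2, -1): (3, 2, 0) → (-2, 4, -1); (-1, -5, 2) → (-6, -3, 1)
T2 shear: x ← x − 1·y: (-2, 4, -1) → (-6, 4, -1); (-6, -3, 1) → (-3, -3, 1)
T3 rotate right-handed about the z-axis with cos θ = 7/25, sin θ = 24/25: (-6, 4, -1) → (-138/25, -116/25, -1); (-3, -3, 1) → (51/25, -93/25, 1)
T4 rotate right-handed about the z-axis with cos θ = -7/25, sin θ = -24/25: (-138/25, -116/25, -1) → (-1818/625, 4124/625, -1); (51/25, -93/25, 1) → (-2589/625, -573/625, 1)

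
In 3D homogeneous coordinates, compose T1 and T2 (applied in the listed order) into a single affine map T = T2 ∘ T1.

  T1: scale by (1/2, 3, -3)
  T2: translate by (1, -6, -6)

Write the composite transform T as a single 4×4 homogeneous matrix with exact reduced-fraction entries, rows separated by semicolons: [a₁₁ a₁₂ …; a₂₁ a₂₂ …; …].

T1 = [1/2 0 0 0; 0 3 0 0; 0 0 -3 0; 0 0 0 1]
T2·T1 = [1/2 0 0 1; 0 3 0 -6; 0 0 -3 -6; 0 0 0 1]

T = [1/2 0 0 1; 0 3 0 -6; 0 0 -3 -6; 0 0 0 1]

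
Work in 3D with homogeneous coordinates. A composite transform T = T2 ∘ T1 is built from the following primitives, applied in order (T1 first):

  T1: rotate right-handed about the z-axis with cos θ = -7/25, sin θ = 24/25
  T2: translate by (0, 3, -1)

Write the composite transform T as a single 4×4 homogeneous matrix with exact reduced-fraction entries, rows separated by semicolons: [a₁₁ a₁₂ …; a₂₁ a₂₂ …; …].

T = [-7/25 -24/25 0 0; 24/25 -7/25 0 3; 0 0 1 -1; 0 0 0 1]

T1 = [-7/25 -24/25 0 0; 24/25 -7/25 0 0; 0 0 1 0; 0 0 0 1]
T2·T1 = [-7/25 -24/25 0 0; 24/25 -7/25 0 3; 0 0 1 -1; 0 0 0 1]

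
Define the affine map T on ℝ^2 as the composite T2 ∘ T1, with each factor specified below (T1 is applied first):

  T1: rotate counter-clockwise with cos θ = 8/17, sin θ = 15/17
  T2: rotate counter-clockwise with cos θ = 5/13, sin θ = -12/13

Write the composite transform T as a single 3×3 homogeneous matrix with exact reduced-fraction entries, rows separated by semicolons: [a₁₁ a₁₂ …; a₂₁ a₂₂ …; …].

T1 = [8/17 -15/17 0; 15/17 8/17 0; 0 0 1]
T2·T1 = [220/221 21/221 0; -21/221 220/221 0; 0 0 1]

T = [220/221 21/221 0; -21/221 220/221 0; 0 0 1]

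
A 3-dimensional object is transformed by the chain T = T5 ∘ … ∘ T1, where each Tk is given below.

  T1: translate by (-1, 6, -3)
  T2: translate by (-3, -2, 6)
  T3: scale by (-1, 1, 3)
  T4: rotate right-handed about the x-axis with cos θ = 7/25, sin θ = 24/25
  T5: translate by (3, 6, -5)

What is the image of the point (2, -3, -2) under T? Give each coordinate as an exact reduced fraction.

T1 translate by (-1, 6, -3): (2, -3, -2) → (1, 3, -5)
T2 translate by (-3, -2, 6): (1, 3, -5) → (-2, 1, 1)
T3 scale by (-1, 1, 3): (-2, 1, 1) → (2, 1, 3)
T4 rotate right-handed about the x-axis with cos θ = 7/25, sin θ = 24/25: (2, 1, 3) → (2, -13/5, 9/5)
T5 translate by (3, 6, -5): (2, -13/5, 9/5) → (5, 17/5, -16/5)

T(p) = (5, 17/5, -16/5)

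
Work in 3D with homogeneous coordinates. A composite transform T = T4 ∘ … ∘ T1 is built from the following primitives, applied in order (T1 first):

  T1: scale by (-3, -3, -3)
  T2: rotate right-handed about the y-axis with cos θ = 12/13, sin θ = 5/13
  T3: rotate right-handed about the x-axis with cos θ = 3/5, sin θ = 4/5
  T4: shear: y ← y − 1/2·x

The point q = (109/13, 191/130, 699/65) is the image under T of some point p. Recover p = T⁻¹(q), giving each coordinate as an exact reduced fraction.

p = (-7/3, -4, -5/3)

T1 = [-3 0 0 0; 0 -3 0 0; 0 0 -3 0; 0 0 0 1]
T2·T1 = [-36/13 0 -15/13 0; 0 -3 0 0; 15/13 0 -36/13 0; 0 0 0 1]
T3·…·T1 = [-36/13 0 -15/13 0; -12/13 -9/5 144/65 0; 9/13 -12/5 -108/65 0; 0 0 0 1]
T4·…·T1 = [-36/13 0 -15/13 0; 6/13 -9/5 363/130 0; 9/13 -12/5 -108/65 0; 0 0 0 1]
det M = -27; M⁻¹ = [-14/39 -4/39 1/13 0; -1/10 -1/5 -4/15 0; -1/195 16/65 -12/65 0; 0 0 0 1]
M⁻¹ · (109/13, 191/130, 699/65)ᵀ = (-7/3, -4, -5/3)ᵀ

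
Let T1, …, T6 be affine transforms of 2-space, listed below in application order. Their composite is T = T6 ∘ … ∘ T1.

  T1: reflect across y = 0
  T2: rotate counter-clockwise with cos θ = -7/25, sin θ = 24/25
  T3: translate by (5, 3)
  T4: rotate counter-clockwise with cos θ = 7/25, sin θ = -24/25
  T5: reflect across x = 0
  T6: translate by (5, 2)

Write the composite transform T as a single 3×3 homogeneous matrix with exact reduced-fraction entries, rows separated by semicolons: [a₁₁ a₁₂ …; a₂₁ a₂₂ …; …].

T = [-527/625 -336/625 18/25; 336/625 -527/625 -49/25; 0 0 1]

T1 = [1 0 0; 0 -1 0; 0 0 1]
T2·T1 = [-7/25 24/25 0; 24/25 7/25 0; 0 0 1]
T3·…·T1 = [-7/25 24/25 5; 24/25 7/25 3; 0 0 1]
T4·…·T1 = [527/625 336/625 107/25; 336/625 -527/625 -99/25; 0 0 1]
T5·…·T1 = [-527/625 -336/625 -107/25; 336/625 -527/625 -99/25; 0 0 1]
T6·…·T1 = [-527/625 -336/625 18/25; 336/625 -527/625 -49/25; 0 0 1]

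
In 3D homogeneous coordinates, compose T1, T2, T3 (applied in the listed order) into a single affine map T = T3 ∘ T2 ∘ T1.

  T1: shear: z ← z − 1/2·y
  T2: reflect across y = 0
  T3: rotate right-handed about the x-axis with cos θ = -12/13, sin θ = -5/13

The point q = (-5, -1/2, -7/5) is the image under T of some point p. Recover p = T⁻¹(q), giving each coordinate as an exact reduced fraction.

T1 = [1 0 0 0; 0 1 0 0; 0 -1/2 1 0; 0 0 0 1]
T2·T1 = [1 0 0 0; 0 -1 0 0; 0 -1/2 1 0; 0 0 0 1]
T3·…·T1 = [1 0 0 0; 0 19/26 5/13 0; 0 11/13 -12/13 0; 0 0 0 1]
det M = -1; M⁻¹ = [1 0 0 0; 0 12/13 5/13 0; 0 11/13 -19/26 0; 0 0 0 1]
M⁻¹ · (-5, -1/2, -7/5)ᵀ = (-5, -1, 3/5)ᵀ

p = (-5, -1, 3/5)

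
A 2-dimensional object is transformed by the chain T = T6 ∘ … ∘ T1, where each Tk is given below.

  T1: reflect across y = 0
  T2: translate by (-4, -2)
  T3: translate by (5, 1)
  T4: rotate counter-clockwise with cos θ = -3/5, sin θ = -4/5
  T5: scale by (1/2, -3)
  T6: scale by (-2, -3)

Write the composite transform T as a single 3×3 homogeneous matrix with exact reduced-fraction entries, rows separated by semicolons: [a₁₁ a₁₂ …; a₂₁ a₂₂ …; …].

T1 = [1 0 0; 0 -1 0; 0 0 1]
T2·T1 = [1 0 -4; 0 -1 -2; 0 0 1]
T3·…·T1 = [1 0 1; 0 -1 -1; 0 0 1]
T4·…·T1 = [-3/5 -4/5 -7/5; -4/5 3/5 -1/5; 0 0 1]
T5·…·T1 = [-3/10 -2/5 -7/10; 12/5 -9/5 3/5; 0 0 1]
T6·…·T1 = [3/5 4/5 7/5; -36/5 27/5 -9/5; 0 0 1]

T = [3/5 4/5 7/5; -36/5 27/5 -9/5; 0 0 1]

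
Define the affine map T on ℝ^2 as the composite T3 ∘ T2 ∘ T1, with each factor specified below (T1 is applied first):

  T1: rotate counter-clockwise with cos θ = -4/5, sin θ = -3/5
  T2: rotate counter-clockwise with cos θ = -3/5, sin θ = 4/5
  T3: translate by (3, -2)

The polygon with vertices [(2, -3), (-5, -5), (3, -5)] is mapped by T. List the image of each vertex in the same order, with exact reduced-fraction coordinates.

T1 rotate counter-clockwise with cos θ = -4/5, sin θ = -3/5: (2, -3) → (-17/5, 6/5); (-5, -5) → (1, 7); (3, -5) → (-27/5, 11/5)
T2 rotate counter-clockwise with cos θ = -3/5, sin θ = 4/5: (-17/5, 6/5) → (27/25, -86/25); (1, 7) → (-31/5, -17/5); (-27/5, 11/5) → (37/25, -141/25)
T3 translate by (3, -2): (27/25, -86/25) → (102/25, -136/25); (-31/5, -17/5) → (-16/5, -27/5); (37/25, -141/25) → (112/25, -191/25)

image vertices: (102/25, -136/25), (-16/5, -27/5), (112/25, -191/25)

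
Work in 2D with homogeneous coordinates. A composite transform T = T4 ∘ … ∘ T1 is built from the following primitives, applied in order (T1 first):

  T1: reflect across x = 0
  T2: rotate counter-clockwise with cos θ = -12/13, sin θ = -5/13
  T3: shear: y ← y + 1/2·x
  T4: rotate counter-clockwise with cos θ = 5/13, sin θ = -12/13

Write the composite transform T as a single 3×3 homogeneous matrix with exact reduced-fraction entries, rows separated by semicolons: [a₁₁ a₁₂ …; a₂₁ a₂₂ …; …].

T1 = [-1 0 0; 0 1 0; 0 0 1]
T2·T1 = [12/13 5/13 0; 5/13 -12/13 0; 0 0 1]
T3·…·T1 = [12/13 5/13 0; 11/13 -19/26 0; 0 0 1]
T4·…·T1 = [192/169 -89/169 0; -89/169 -215/338 0; 0 0 1]

T = [192/169 -89/169 0; -89/169 -215/338 0; 0 0 1]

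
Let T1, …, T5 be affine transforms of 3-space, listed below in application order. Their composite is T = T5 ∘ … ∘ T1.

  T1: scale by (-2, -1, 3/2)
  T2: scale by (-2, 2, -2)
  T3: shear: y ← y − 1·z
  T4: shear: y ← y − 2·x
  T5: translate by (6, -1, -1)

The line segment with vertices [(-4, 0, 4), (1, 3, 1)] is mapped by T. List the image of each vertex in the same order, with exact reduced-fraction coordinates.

image vertices: (-10, 43, -13), (10, -12, -4)

T1 scale by (-2, -1, 3/2): (-4, 0, 4) → (8, 0, 6); (1, 3, 1) → (-2, -3, 3/2)
T2 scale by (-2, 2, -2): (8, 0, 6) → (-16, 0, -12); (-2, -3, 3/2) → (4, -6, -3)
T3 shear: y ← y − 1·z: (-16, 0, -12) → (-16, 12, -12); (4, -6, -3) → (4, -3, -3)
T4 shear: y ← y − 2·x: (-16, 12, -12) → (-16, 44, -12); (4, -3, -3) → (4, -11, -3)
T5 translate by (6, -1, -1): (-16, 44, -12) → (-10, 43, -13); (4, -11, -3) → (10, -12, -4)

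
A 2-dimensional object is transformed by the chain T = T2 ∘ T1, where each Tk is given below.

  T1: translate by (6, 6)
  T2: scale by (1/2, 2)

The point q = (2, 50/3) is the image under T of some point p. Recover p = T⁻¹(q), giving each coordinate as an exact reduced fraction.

p = (-2, 7/3)

T1 = [1 0 6; 0 1 6; 0 0 1]
T2·T1 = [1/2 0 3; 0 2 12; 0 0 1]
det M = 1; M⁻¹ = [2 0 -6; 0 1/2 -6; 0 0 1]
M⁻¹ · (2, 50/3)ᵀ = (-2, 7/3)ᵀ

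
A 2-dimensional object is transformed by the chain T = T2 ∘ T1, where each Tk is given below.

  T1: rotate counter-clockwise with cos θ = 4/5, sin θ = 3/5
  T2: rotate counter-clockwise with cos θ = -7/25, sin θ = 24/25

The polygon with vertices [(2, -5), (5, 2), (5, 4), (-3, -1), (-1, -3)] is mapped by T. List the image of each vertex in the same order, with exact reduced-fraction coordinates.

T1 rotate counter-clockwise with cos θ = 4/5, sin θ = 3/5: (2, -5) → (23/5, -14/5); (5, 2) → (14/5, 23/5); (5, 4) → (8/5, 31/5); (-3, -1) → (-9/5, -13/5); (-1, -3) → (1, -3)
T2 rotate counter-clockwise with cos θ = -7/25, sin θ = 24/25: (23/5, -14/5) → (7/5, 26/5); (14/5, 23/5) → (-26/5, 7/5); (8/5, 31/5) → (-32/5, -1/5); (-9/5, -13/5) → (3, -1); (1, -3) → (13/5, 9/5)

image vertices: (7/5, 26/5), (-26/5, 7/5), (-32/5, -1/5), (3, -1), (13/5, 9/5)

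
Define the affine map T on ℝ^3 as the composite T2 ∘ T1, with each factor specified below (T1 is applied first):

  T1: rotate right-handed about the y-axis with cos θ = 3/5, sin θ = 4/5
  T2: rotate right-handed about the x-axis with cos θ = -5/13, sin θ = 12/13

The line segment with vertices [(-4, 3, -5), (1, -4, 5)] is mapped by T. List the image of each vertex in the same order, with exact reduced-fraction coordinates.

image vertices: (-32/5, -87/65, 35/13), (23/5, -32/65, -59/13)

T1 rotate right-handed about the y-axis with cos θ = 3/5, sin θ = 4/5: (-4, 3, -5) → (-32/5, 3, 1/5); (1, -4, 5) → (23/5, -4, 11/5)
T2 rotate right-handed about the x-axis with cos θ = -5/13, sin θ = 12/13: (-32/5, 3, 1/5) → (-32/5, -87/65, 35/13); (23/5, -4, 11/5) → (23/5, -32/65, -59/13)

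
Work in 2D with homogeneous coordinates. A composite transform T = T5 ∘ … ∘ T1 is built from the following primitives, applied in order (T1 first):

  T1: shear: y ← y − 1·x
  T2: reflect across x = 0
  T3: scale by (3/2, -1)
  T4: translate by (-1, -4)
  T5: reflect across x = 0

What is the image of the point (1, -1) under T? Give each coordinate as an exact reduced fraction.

T1 shear: y ← y − 1·x: (1, -1) → (1, -2)
T2 reflect across x = 0: (1, -2) → (-1, -2)
T3 scale by (3/2, -1): (-1, -2) → (-3/2, 2)
T4 translate by (-1, -4): (-3/2, 2) → (-5/2, -2)
T5 reflect across x = 0: (-5/2, -2) → (5/2, -2)

T(p) = (5/2, -2)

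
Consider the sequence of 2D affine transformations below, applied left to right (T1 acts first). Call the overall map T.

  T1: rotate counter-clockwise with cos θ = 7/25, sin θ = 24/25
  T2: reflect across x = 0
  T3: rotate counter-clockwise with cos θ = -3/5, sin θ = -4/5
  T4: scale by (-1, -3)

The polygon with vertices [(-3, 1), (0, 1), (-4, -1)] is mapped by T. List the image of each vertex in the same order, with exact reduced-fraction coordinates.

image vertices: (79/25, -9/25), (44/125, 351/125), (424/125, -879/125)

T1 rotate counter-clockwise with cos θ = 7/25, sin θ = 24/25: (-3, 1) → (-9/5, -13/5); (0, 1) → (-24/25, 7/25); (-4, -1) → (-4/25, -103/25)
T2 reflect across x = 0: (-9/5, -13/5) → (9/5, -13/5); (-24/25, 7/25) → (24/25, 7/25); (-4/25, -103/25) → (4/25, -103/25)
T3 rotate counter-clockwise with cos θ = -3/5, sin θ = -4/5: (9/5, -13/5) → (-79/25, 3/25); (24/25, 7/25) → (-44/125, -117/125); (4/25, -103/25) → (-424/125, 293/125)
T4 scale by (-1, -3): (-79/25, 3/25) → (79/25, -9/25); (-44/125, -117/125) → (44/125, 351/125); (-424/125, 293/125) → (424/125, -879/125)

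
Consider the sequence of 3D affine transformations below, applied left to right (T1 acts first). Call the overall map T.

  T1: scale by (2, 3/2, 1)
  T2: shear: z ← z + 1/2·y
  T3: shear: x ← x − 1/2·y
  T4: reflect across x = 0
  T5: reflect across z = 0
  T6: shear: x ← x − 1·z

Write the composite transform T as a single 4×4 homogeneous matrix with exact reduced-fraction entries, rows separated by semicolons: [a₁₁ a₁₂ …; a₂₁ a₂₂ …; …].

T1 = [2 0 0 0; 0 3/2 0 0; 0 0 1 0; 0 0 0 1]
T2·T1 = [2 0 0 0; 0 3/2 0 0; 0 3/4 1 0; 0 0 0 1]
T3·…·T1 = [2 -3/4 0 0; 0 3/2 0 0; 0 3/4 1 0; 0 0 0 1]
T4·…·T1 = [-2 3/4 0 0; 0 3/2 0 0; 0 3/4 1 0; 0 0 0 1]
T5·…·T1 = [-2 3/4 0 0; 0 3/2 0 0; 0 -3/4 -1 0; 0 0 0 1]
T6·…·T1 = [-2 3/2 1 0; 0 3/2 0 0; 0 -3/4 -1 0; 0 0 0 1]

T = [-2 3/2 1 0; 0 3/2 0 0; 0 -3/4 -1 0; 0 0 0 1]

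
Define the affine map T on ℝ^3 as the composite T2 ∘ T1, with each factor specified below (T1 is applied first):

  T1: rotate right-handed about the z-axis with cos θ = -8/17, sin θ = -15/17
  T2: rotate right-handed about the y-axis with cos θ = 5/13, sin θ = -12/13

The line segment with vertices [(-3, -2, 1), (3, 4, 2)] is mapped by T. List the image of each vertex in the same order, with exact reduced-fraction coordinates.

image vertices: (-18/17, 61/17, 1/17), (-228/221, -77/17, 602/221)

T1 rotate right-handed about the z-axis with cos θ = -8/17, sin θ = -15/17: (-3, -2, 1) → (-6/17, 61/17, 1); (3, 4, 2) → (36/17, -77/17, 2)
T2 rotate right-handed about the y-axis with cos θ = 5/13, sin θ = -12/13: (-6/17, 61/17, 1) → (-18/17, 61/17, 1/17); (36/17, -77/17, 2) → (-228/221, -77/17, 602/221)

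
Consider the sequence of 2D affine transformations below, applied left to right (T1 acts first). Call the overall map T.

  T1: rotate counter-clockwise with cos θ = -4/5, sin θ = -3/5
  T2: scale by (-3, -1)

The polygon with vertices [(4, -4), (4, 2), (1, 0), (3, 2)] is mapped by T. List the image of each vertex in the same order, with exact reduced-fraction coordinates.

T1 rotate counter-clockwise with cos θ = -4/5, sin θ = -3/5: (4, -4) → (-28/5, 4/5); (4, 2) → (-2, -4); (1, 0) → (-4/5, -3/5); (3, 2) → (-6/5, -17/5)
T2 scale by (-3, -1): (-28/5, 4/5) → (84/5, -4/5); (-2, -4) → (6, 4); (-4/5, -3/5) → (12/5, 3/5); (-6/5, -17/5) → (18/5, 17/5)

image vertices: (84/5, -4/5), (6, 4), (12/5, 3/5), (18/5, 17/5)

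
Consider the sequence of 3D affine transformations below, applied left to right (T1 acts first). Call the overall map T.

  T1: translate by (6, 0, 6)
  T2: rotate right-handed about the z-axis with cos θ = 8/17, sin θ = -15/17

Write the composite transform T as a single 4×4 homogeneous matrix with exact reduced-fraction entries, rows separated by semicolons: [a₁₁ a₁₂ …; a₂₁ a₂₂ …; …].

T1 = [1 0 0 6; 0 1 0 0; 0 0 1 6; 0 0 0 1]
T2·T1 = [8/17 15/17 0 48/17; -15/17 8/17 0 -90/17; 0 0 1 6; 0 0 0 1]

T = [8/17 15/17 0 48/17; -15/17 8/17 0 -90/17; 0 0 1 6; 0 0 0 1]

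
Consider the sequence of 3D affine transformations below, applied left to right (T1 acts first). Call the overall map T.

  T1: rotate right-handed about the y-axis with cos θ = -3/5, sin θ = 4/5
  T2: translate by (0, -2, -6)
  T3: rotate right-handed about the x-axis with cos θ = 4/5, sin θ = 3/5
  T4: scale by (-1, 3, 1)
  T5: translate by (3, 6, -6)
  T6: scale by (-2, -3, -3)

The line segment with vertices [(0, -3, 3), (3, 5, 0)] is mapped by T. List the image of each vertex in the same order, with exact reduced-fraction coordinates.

T1 rotate right-handed about the y-axis with cos θ = -3/5, sin θ = 4/5: (0, -3, 3) → (12/5, -3, -9/5); (3, 5, 0) → (-9/5, 5, -12/5)
T2 translate by (0, -2, -6): (12/5, -3, -9/5) → (12/5, -5, -39/5); (-9/5, 5, -12/5) → (-9/5, 3, -42/5)
T3 rotate right-handed about the x-axis with cos θ = 4/5, sin θ = 3/5: (12/5, -5, -39/5) → (12/5, 17/25, -231/25); (-9/5, 3, -42/5) → (-9/5, 186/25, -123/25)
T4 scale by (-1, 3, 1): (12/5, 17/25, -231/25) → (-12/5, 51/25, -231/25); (-9/5, 186/25, -123/25) → (9/5, 558/25, -123/25)
T5 translate by (3, 6, -6): (-12/5, 51/25, -231/25) → (3/5, 201/25, -381/25); (9/5, 558/25, -123/25) → (24/5, 708/25, -273/25)
T6 scale by (-2, -3, -3): (3/5, 201/25, -381/25) → (-6/5, -603/25, 1143/25); (24/5, 708/25, -273/25) → (-48/5, -2124/25, 819/25)

image vertices: (-6/5, -603/25, 1143/25), (-48/5, -2124/25, 819/25)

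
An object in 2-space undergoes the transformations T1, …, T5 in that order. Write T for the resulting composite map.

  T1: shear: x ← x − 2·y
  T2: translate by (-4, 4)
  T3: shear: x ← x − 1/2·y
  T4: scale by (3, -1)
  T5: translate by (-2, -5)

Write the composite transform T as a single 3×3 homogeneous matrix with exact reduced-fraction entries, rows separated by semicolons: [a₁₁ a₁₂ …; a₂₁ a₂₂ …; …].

T1 = [1 -2 0; 0 1 0; 0 0 1]
T2·T1 = [1 -2 -4; 0 1 4; 0 0 1]
T3·…·T1 = [1 -5/2 -6; 0 1 4; 0 0 1]
T4·…·T1 = [3 -15/2 -18; 0 -1 -4; 0 0 1]
T5·…·T1 = [3 -15/2 -20; 0 -1 -9; 0 0 1]

T = [3 -15/2 -20; 0 -1 -9; 0 0 1]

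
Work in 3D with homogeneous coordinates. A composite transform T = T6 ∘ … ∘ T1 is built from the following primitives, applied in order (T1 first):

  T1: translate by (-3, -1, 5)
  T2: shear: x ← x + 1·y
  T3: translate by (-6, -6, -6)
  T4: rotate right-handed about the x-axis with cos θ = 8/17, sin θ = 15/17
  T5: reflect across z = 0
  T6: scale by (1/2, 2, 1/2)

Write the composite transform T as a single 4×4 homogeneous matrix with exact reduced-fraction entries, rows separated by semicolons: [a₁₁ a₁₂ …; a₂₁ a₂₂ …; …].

T = [1/2 1/2 0 -5; 0 16/17 -30/17 -82/17; 0 -15/34 -4/17 113/34; 0 0 0 1]

T1 = [1 0 0 -3; 0 1 0 -1; 0 0 1 5; 0 0 0 1]
T2·T1 = [1 1 0 -4; 0 1 0 -1; 0 0 1 5; 0 0 0 1]
T3·…·T1 = [1 1 0 -10; 0 1 0 -7; 0 0 1 -1; 0 0 0 1]
T4·…·T1 = [1 1 0 -10; 0 8/17 -15/17 -41/17; 0 15/17 8/17 -113/17; 0 0 0 1]
T5·…·T1 = [1 1 0 -10; 0 8/17 -15/17 -41/17; 0 -15/17 -8/17 113/17; 0 0 0 1]
T6·…·T1 = [1/2 1/2 0 -5; 0 16/17 -30/17 -82/17; 0 -15/34 -4/17 113/34; 0 0 0 1]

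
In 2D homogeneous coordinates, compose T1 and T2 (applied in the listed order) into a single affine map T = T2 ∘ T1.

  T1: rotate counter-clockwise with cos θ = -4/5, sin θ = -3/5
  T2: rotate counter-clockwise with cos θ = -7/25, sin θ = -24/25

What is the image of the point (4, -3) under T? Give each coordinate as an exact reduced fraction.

T1 rotate counter-clockwise with cos θ = -4/5, sin θ = -3/5: (4, -3) → (-5, 0)
T2 rotate counter-clockwise with cos θ = -7/25, sin θ = -24/25: (-5, 0) → (7/5, 24/5)

T(p) = (7/5, 24/5)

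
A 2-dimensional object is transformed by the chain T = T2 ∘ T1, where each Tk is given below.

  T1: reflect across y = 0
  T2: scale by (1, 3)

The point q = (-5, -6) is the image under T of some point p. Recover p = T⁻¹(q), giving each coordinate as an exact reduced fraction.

T1 = [1 0 0; 0 -1 0; 0 0 1]
T2·T1 = [1 0 0; 0 -3 0; 0 0 1]
det M = -3; M⁻¹ = [1 0 0; 0 -1/3 0; 0 0 1]
M⁻¹ · (-5, -6)ᵀ = (-5, 2)ᵀ

p = (-5, 2)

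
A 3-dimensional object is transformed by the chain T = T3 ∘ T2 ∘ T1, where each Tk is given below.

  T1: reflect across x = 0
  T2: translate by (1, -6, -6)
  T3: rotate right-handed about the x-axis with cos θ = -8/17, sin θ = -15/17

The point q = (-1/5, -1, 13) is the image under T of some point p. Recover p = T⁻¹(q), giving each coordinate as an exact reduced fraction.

p = (6/5, -5, -1)

T1 = [-1 0 0 0; 0 1 0 0; 0 0 1 0; 0 0 0 1]
T2·T1 = [-1 0 0 1; 0 1 0 -6; 0 0 1 -6; 0 0 0 1]
T3·…·T1 = [-1 0 0 1; 0 -8/17 15/17 -42/17; 0 -15/17 -8/17 138/17; 0 0 0 1]
det M = -1; M⁻¹ = [-1 0 0 1; 0 -8/17 -15/17 6; 0 15/17 -8/17 6; 0 0 0 1]
M⁻¹ · (-1/5, -1, 13)ᵀ = (6/5, -5, -1)ᵀ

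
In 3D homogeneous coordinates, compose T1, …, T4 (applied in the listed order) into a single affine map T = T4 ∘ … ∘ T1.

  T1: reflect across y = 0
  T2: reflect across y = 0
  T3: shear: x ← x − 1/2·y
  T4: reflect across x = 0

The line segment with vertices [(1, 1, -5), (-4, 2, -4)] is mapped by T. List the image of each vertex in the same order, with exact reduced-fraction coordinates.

image vertices: (-1/2, 1, -5), (5, 2, -4)

T1 reflect across y = 0: (1, 1, -5) → (1, -1, -5); (-4, 2, -4) → (-4, -2, -4)
T2 reflect across y = 0: (1, -1, -5) → (1, 1, -5); (-4, -2, -4) → (-4, 2, -4)
T3 shear: x ← x − 1/2·y: (1, 1, -5) → (1/2, 1, -5); (-4, 2, -4) → (-5, 2, -4)
T4 reflect across x = 0: (1/2, 1, -5) → (-1/2, 1, -5); (-5, 2, -4) → (5, 2, -4)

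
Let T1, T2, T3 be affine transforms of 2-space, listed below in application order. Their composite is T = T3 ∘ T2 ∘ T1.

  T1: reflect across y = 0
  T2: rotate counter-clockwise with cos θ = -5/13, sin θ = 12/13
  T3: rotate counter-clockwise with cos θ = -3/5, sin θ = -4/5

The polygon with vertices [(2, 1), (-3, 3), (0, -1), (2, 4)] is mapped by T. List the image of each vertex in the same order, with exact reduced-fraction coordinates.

T1 reflect across y = 0: (2, 1) → (2, -1); (-3, 3) → (-3, -3); (0, -1) → (0, 1); (2, 4) → (2, -4)
T2 rotate counter-clockwise with cos θ = -5/13, sin θ = 12/13: (2, -1) → (2/13, 29/13); (-3, -3) → (51/13, -21/13); (0, 1) → (-12/13, -5/13); (2, -4) → (38/13, 44/13)
T3 rotate counter-clockwise with cos θ = -3/5, sin θ = -4/5: (2/13, 29/13) → (22/13, -19/13); (51/13, -21/13) → (-237/65, -141/65); (-12/13, -5/13) → (16/65, 63/65); (38/13, 44/13) → (62/65, -284/65)

image vertices: (22/13, -19/13), (-237/65, -141/65), (16/65, 63/65), (62/65, -284/65)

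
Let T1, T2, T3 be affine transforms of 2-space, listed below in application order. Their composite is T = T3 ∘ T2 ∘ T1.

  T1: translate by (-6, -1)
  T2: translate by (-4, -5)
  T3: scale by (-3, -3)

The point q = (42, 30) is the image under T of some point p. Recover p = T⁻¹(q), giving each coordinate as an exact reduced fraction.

T1 = [1 0 -6; 0 1 -1; 0 0 1]
T2·T1 = [1 0 -10; 0 1 -6; 0 0 1]
T3·…·T1 = [-3 0 30; 0 -3 18; 0 0 1]
det M = 9; M⁻¹ = [-1/3 0 10; 0 -1/3 6; 0 0 1]
M⁻¹ · (42, 30)ᵀ = (-4, -4)ᵀ

p = (-4, -4)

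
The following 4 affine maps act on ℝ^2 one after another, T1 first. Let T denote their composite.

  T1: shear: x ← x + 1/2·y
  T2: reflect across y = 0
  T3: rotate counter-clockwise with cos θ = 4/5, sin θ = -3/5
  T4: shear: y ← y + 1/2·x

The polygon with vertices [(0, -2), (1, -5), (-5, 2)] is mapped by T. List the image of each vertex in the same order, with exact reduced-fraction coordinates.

T1 shear: x ← x + 1/2·y: (0, -2) → (-1, -2); (1, -5) → (-3/2, -5); (-5, 2) → (-4, 2)
T2 reflect across y = 0: (-1, -2) → (-1, 2); (-3/2, -5) → (-3/2, 5); (-4, 2) → (-4, -2)
T3 rotate counter-clockwise with cos θ = 4/5, sin θ = -3/5: (-1, 2) → (2/5, 11/5); (-3/2, 5) → (9/5, 49/10); (-4, -2) → (-22/5, 4/5)
T4 shear: y ← y + 1/2·x: (2/5, 11/5) → (2/5, 12/5); (9/5, 49/10) → (9/5, 29/5); (-22/5, 4/5) → (-22/5, -7/5)

image vertices: (2/5, 12/5), (9/5, 29/5), (-22/5, -7/5)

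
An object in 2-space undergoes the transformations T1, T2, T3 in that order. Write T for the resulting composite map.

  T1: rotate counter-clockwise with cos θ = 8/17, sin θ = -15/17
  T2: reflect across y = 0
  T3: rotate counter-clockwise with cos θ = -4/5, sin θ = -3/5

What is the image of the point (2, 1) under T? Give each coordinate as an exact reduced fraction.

T(p) = (-58/85, -181/85)

T1 rotate counter-clockwise with cos θ = 8/17, sin θ = -15/17: (2, 1) → (31/17, -22/17)
T2 reflect across y = 0: (31/17, -22/17) → (31/17, 22/17)
T3 rotate counter-clockwise with cos θ = -4/5, sin θ = -3/5: (31/17, 22/17) → (-58/85, -181/85)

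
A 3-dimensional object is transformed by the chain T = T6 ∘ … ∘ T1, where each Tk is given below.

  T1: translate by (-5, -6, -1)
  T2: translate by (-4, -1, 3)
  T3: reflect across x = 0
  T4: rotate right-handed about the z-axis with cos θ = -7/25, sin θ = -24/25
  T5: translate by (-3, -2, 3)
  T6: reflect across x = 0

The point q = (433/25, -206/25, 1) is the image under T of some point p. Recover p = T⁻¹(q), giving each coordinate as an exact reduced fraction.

p = (-1, -5, -4)

T1 = [1 0 0 -5; 0 1 0 -6; 0 0 1 -1; 0 0 0 1]
T2·T1 = [1 0 0 -9; 0 1 0 -7; 0 0 1 2; 0 0 0 1]
T3·…·T1 = [-1 0 0 9; 0 1 0 -7; 0 0 1 2; 0 0 0 1]
T4·…·T1 = [7/25 24/25 0 -231/25; 24/25 -7/25 0 -167/25; 0 0 1 2; 0 0 0 1]
T5·…·T1 = [7/25 24/25 0 -306/25; 24/25 -7/25 0 -217/25; 0 0 1 5; 0 0 0 1]
T6·…·T1 = [-7/25 -24/25 0 306/25; 24/25 -7/25 0 -217/25; 0 0 1 5; 0 0 0 1]
det M = 1; M⁻¹ = [-7/25 24/25 0 294/25; -24/25 -7/25 0 233/25; 0 0 1 -5; 0 0 0 1]
M⁻¹ · (433/25, -206/25, 1)ᵀ = (-1, -5, -4)ᵀ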